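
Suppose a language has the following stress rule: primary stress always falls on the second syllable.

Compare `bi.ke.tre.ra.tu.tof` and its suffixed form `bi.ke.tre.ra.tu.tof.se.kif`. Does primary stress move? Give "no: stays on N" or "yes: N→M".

no: stays on 2

Base `bi.ke.tre.ra.tu.tof` (6 syllables):
  The word has 6 syllables; the second syllable is syllable 2 (ke).
  → primary stress on syllable 2.
Suffixed `bi.ke.tre.ra.tu.tof.se.kif` (8 syllables):
  The word has 8 syllables; the second syllable is syllable 2 (ke).
  → primary stress on syllable 2.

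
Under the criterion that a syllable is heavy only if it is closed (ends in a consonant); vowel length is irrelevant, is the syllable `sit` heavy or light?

heavy

`sit`: short vowel, closed (coda /t/). Closed (coda /t/) → heavy.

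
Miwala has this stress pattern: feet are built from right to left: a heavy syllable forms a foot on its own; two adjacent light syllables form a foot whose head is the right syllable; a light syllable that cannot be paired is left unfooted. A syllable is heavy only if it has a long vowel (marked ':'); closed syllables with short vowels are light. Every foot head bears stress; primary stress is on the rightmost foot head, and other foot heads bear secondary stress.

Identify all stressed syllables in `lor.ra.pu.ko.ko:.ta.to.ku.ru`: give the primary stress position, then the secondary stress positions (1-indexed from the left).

primary 9, secondary 2, 4, 5, 7

Weights: 1 lor L, 2 ra L, 3 pu L, 4 ko L, 5 ko: H, 6 ta L, 7 to L, 8 ku L, 9 ru L.
Parse right to left (heavy = foot alone; LL = one foot; stranded L unfooted): (lor.ˈra) (pu.ˈko) (ˈko:) (ta.ˈto) (ku.ˈru).
Foot heads: 2, 4, 5, 7, 9.
Primary stress on the rightmost head = syllable 9.
Secondary stress on 2, 4, 5, 7: lor.ˌra.pu.ˌko.ˌko:.ta.ˌto.ku.ˈru.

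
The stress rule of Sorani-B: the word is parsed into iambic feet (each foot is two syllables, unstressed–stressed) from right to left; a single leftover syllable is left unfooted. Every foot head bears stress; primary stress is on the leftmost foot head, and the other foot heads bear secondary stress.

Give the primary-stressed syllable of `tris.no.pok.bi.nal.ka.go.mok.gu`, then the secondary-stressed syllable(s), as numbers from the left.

primary 3, secondary 5, 7, 9

Parse right to left into iambic (σˈσ) feet: tris (no.ˈpok) (bi.ˈnal) (ka.ˈgo) (mok.ˈgu). Syllable 1 is left unfooted.
Foot heads (stressed positions): 3, 5, 7, 9.
End Rule Leftmost: primary stress on the leftmost head = syllable 3.
Secondary stress on 5, 7, 9: tris.no.ˈpok.bi.ˌnal.ka.ˌgo.mok.ˌgu.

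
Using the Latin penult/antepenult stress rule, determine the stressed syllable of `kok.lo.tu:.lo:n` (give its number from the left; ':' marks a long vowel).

Classical Latin: stress the penult if heavy (long vowel or closed), else the antepenult.
Weights: 2 lo L, 3 tu: H, 4 lo:n H.
The penult (syllable 3, tu:) is heavy, so it takes stress.
Stress on syllable 3: kok.lo.ˈtu:.lo:n.

3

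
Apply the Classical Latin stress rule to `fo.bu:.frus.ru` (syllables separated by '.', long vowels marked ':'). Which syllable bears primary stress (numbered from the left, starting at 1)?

3

Classical Latin: stress the penult if heavy (long vowel or closed), else the antepenult.
Weights: 2 bu: H, 3 frus H, 4 ru L.
The penult (syllable 3, frus) is heavy, so it takes stress.
Stress on syllable 3: fo.bu:.ˈfrus.ru.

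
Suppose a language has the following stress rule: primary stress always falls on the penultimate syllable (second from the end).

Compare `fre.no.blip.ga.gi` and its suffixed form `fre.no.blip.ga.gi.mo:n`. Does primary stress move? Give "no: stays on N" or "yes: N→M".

Base `fre.no.blip.ga.gi` (5 syllables):
  The word has 5 syllables; the penultimate syllable (second from the end) is syllable 4 (ga).
  → primary stress on syllable 4.
Suffixed `fre.no.blip.ga.gi.mo:n` (6 syllables):
  The word has 6 syllables; the penultimate syllable (second from the end) is syllable 5 (gi).
  → primary stress on syllable 5.

yes: 4→5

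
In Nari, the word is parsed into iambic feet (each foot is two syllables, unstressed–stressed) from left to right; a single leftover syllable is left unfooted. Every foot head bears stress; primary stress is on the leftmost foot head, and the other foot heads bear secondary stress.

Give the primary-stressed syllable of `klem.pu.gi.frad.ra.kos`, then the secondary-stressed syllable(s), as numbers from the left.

primary 2, secondary 4, 6

Parse left to right into iambic (σˈσ) feet: (klem.ˈpu) (gi.ˈfrad) (ra.ˈkos).
Foot heads (stressed positions): 2, 4, 6.
End Rule Leftmost: primary stress on the leftmost head = syllable 2.
Secondary stress on 4, 6: klem.ˈpu.gi.ˌfrad.ra.ˌkos.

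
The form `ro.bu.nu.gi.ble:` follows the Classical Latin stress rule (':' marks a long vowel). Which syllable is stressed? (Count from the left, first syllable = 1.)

3

Classical Latin: stress the penult if heavy (long vowel or closed), else the antepenult.
Weights: 3 nu L, 4 gi L, 5 ble: H.
The penult (syllable 4, gi) is light, so stress falls on the antepenult (syllable 3, nu).
Stress on syllable 3: ro.bu.ˈnu.gi.ble:.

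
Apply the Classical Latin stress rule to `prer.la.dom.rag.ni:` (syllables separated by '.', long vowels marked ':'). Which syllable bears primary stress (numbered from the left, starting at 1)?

4

Classical Latin: stress the penult if heavy (long vowel or closed), else the antepenult.
Weights: 3 dom H, 4 rag H, 5 ni: H.
The penult (syllable 4, rag) is heavy, so it takes stress.
Stress on syllable 4: prer.la.dom.ˈrag.ni:.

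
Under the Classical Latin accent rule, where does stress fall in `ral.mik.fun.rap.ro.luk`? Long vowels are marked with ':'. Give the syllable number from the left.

Classical Latin: stress the penult if heavy (long vowel or closed), else the antepenult.
Weights: 4 rap H, 5 ro L, 6 luk H.
The penult (syllable 5, ro) is light, so stress falls on the antepenult (syllable 4, rap).
Stress on syllable 4: ral.mik.fun.ˈrap.ro.luk.

4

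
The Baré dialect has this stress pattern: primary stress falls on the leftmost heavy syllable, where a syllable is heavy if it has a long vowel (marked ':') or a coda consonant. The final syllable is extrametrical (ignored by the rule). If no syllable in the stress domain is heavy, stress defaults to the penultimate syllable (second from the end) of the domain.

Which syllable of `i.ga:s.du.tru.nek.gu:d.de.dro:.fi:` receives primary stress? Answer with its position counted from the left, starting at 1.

2

The final syllable (9, fi:) is extrametrical; the stress domain is syllables 1–8.
Weights: 1 i L, 2 ga:s H, 3 du L, 4 tru L, 5 nek H, 6 gu:d H, 7 de L, 8 dro: H.
Heavy syllables in the domain: 2, 5, 6, 8. The leftmost is syllable 2 (ga:s).
Primary stress: syllable 2 → i.ˈga:s.du.tru.nek.gu:d.de.dro:.fi:.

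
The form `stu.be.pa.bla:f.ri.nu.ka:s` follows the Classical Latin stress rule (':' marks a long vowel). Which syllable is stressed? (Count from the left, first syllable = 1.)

Classical Latin: stress the penult if heavy (long vowel or closed), else the antepenult.
Weights: 5 ri L, 6 nu L, 7 ka:s H.
The penult (syllable 6, nu) is light, so stress falls on the antepenult (syllable 5, ri).
Stress on syllable 5: stu.be.pa.bla:f.ˈri.nu.ka:s.

5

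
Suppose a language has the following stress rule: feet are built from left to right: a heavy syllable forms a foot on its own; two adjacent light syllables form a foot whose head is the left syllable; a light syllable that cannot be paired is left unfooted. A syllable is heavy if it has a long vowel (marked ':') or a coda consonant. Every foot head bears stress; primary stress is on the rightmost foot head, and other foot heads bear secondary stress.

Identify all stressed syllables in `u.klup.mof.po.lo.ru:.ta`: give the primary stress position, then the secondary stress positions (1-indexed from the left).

primary 6, secondary 2, 3, 4

Weights: 1 u L, 2 klup H, 3 mof H, 4 po L, 5 lo L, 6 ru: H, 7 ta L.
Parse left to right (heavy = foot alone; LL = one foot; stranded L unfooted): u (ˈklup) (ˈmof) (ˈpo.lo) (ˈru:) ta.
Foot heads: 2, 3, 4, 6.
Primary stress on the rightmost head = syllable 6.
Secondary stress on 2, 3, 4: u.ˌklup.ˌmof.ˌpo.lo.ˈru:.ta.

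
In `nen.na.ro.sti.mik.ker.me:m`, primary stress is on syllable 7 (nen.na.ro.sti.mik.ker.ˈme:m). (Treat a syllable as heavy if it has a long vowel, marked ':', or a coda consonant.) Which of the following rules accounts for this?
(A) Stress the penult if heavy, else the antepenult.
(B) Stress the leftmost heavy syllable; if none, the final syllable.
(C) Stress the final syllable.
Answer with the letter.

C

Rule A → syllable 6 (observed: 7).
Rule B → syllable 1 (observed: 7).
Rule C → syllable 7 ✓.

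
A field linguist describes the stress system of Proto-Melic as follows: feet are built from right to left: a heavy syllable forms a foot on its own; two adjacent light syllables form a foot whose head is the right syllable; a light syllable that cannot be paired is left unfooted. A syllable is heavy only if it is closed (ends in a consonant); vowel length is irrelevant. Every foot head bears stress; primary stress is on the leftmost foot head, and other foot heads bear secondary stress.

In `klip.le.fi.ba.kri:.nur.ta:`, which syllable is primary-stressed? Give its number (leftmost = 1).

1

Weights: 1 klip H, 2 le L, 3 fi L, 4 ba L, 5 kri: L, 6 nur H, 7 ta: L.
Parse right to left (heavy = foot alone; LL = one foot; stranded L unfooted): (ˈklip) (le.ˈfi) (ba.ˈkri:) (ˈnur) ta:.
Foot heads: 1, 3, 5, 6.
Primary stress on the leftmost head = syllable 1.
Primary stress: syllable 1 → ˈklip.le.fi.ba.kri:.nur.ta:.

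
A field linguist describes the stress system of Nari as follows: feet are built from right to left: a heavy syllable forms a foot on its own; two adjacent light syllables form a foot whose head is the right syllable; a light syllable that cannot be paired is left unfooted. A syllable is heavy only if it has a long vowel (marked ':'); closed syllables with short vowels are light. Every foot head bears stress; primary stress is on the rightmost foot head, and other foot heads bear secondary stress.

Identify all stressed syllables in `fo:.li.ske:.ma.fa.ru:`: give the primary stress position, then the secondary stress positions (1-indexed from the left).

Weights: 1 fo: H, 2 li L, 3 ske: H, 4 ma L, 5 fa L, 6 ru: H.
Parse right to left (heavy = foot alone; LL = one foot; stranded L unfooted): (ˈfo:) li (ˈske:) (ma.ˈfa) (ˈru:).
Foot heads: 1, 3, 5, 6.
Primary stress on the rightmost head = syllable 6.
Secondary stress on 1, 3, 5: ˌfo:.li.ˌske:.ma.ˌfa.ˈru:.

primary 6, secondary 1, 3, 5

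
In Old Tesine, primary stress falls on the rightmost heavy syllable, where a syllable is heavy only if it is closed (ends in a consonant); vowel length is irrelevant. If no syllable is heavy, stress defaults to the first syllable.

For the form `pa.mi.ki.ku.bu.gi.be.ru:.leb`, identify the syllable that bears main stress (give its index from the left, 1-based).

9

Weights: 1 pa L, 2 mi L, 3 ki L, 4 ku L, 5 bu L, 6 gi L, 7 be L, 8 ru: L, 9 leb H.
Heavy syllables in the domain: 9. The rightmost is syllable 9 (leb).
Primary stress: syllable 9 → pa.mi.ki.ku.bu.gi.be.ru:.ˈleb.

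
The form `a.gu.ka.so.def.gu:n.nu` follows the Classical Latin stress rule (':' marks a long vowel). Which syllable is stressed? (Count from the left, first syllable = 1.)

Classical Latin: stress the penult if heavy (long vowel or closed), else the antepenult.
Weights: 5 def H, 6 gu:n H, 7 nu L.
The penult (syllable 6, gu:n) is heavy, so it takes stress.
Stress on syllable 6: a.gu.ka.so.def.ˈgu:n.nu.

6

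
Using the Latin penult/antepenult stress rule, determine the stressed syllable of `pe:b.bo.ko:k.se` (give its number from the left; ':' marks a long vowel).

Classical Latin: stress the penult if heavy (long vowel or closed), else the antepenult.
Weights: 2 bo L, 3 ko:k H, 4 se L.
The penult (syllable 3, ko:k) is heavy, so it takes stress.
Stress on syllable 3: pe:b.bo.ˈko:k.se.

3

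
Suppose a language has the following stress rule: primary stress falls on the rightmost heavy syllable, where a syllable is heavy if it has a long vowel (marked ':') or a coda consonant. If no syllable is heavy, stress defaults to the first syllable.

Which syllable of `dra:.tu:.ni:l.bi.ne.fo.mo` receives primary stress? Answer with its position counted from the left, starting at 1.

Weights: 1 dra: H, 2 tu: H, 3 ni:l H, 4 bi L, 5 ne L, 6 fo L, 7 mo L.
Heavy syllables in the domain: 1, 2, 3. The rightmost is syllable 3 (ni:l).
Primary stress: syllable 3 → dra:.tu:.ˈni:l.bi.ne.fo.mo.

3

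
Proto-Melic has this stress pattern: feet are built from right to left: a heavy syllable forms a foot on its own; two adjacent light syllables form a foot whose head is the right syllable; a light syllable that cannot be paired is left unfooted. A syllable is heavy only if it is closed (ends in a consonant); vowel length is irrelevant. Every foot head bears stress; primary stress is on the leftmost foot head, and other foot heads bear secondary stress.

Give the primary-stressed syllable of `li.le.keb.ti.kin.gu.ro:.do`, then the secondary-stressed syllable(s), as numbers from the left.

Weights: 1 li L, 2 le L, 3 keb H, 4 ti L, 5 kin H, 6 gu L, 7 ro: L, 8 do L.
Parse right to left (heavy = foot alone; LL = one foot; stranded L unfooted): (li.ˈle) (ˈkeb) ti (ˈkin) gu (ro:.ˈdo).
Foot heads: 2, 3, 5, 8.
Primary stress on the leftmost head = syllable 2.
Secondary stress on 3, 5, 8: li.ˈle.ˌkeb.ti.ˌkin.gu.ro:.ˌdo.

primary 2, secondary 3, 5, 8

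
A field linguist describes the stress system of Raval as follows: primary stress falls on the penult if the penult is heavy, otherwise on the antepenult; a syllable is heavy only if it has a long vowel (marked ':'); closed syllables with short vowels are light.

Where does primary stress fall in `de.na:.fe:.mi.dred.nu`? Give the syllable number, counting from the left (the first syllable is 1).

Weights: 4 mi L, 5 dred L, 6 nu L.
The penult (syllable 5, dred) is light, so stress falls on the antepenult (syllable 4, mi).
Primary stress: syllable 4 → de.na:.fe:.ˈmi.dred.nu.

4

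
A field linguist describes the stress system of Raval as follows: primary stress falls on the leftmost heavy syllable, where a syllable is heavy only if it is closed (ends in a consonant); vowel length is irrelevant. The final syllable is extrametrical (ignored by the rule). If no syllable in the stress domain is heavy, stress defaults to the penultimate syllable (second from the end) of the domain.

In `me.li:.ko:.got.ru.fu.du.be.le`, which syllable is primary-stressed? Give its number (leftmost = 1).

4

The final syllable (9, le) is extrametrical; the stress domain is syllables 1–8.
Weights: 1 me L, 2 li: L, 3 ko: L, 4 got H, 5 ru L, 6 fu L, 7 du L, 8 be L.
Heavy syllables in the domain: 4. The leftmost is syllable 4 (got).
Primary stress: syllable 4 → me.li:.ko:.ˈgot.ru.fu.du.be.le.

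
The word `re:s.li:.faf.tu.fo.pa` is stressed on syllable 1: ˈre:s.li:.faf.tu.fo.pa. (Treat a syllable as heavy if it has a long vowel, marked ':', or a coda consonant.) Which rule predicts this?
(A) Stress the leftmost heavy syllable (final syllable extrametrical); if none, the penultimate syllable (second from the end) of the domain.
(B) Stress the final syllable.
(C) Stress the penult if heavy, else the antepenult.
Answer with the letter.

Rule A → syllable 1 ✓.
Rule B → syllable 6 (observed: 1).
Rule C → syllable 4 (observed: 1).

A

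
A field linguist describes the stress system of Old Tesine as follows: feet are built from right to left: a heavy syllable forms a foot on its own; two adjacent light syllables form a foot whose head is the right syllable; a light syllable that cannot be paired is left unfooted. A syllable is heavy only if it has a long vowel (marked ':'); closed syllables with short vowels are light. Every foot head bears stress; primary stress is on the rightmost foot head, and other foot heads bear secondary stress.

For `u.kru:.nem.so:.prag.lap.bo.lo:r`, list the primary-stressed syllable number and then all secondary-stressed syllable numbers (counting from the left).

primary 8, secondary 2, 4, 7

Weights: 1 u L, 2 kru: H, 3 nem L, 4 so: H, 5 prag L, 6 lap L, 7 bo L, 8 lo:r H.
Parse right to left (heavy = foot alone; LL = one foot; stranded L unfooted): u (ˈkru:) nem (ˈso:) prag (lap.ˈbo) (ˈlo:r).
Foot heads: 2, 4, 7, 8.
Primary stress on the rightmost head = syllable 8.
Secondary stress on 2, 4, 7: u.ˌkru:.nem.ˌso:.prag.lap.ˌbo.ˈlo:r.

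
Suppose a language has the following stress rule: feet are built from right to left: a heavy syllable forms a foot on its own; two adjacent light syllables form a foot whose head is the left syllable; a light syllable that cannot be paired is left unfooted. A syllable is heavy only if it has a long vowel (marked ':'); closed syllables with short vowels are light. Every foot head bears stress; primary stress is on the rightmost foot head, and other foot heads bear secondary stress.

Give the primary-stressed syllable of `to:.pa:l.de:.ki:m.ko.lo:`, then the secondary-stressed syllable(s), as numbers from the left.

primary 6, secondary 1, 2, 3, 4

Weights: 1 to: H, 2 pa:l H, 3 de: H, 4 ki:m H, 5 ko L, 6 lo: H.
Parse right to left (heavy = foot alone; LL = one foot; stranded L unfooted): (ˈto:) (ˈpa:l) (ˈde:) (ˈki:m) ko (ˈlo:).
Foot heads: 1, 2, 3, 4, 6.
Primary stress on the rightmost head = syllable 6.
Secondary stress on 1, 2, 3, 4: ˌto:.ˌpa:l.ˌde:.ˌki:m.ko.ˈlo:.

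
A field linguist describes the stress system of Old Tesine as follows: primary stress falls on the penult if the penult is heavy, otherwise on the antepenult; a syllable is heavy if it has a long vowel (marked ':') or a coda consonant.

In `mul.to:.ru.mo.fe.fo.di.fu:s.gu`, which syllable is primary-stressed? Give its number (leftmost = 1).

8

Weights: 7 di L, 8 fu:s H, 9 gu L.
The penult (syllable 8, fu:s) is heavy, so it takes stress.
Primary stress: syllable 8 → mul.to:.ru.mo.fe.fo.di.ˈfu:s.gu.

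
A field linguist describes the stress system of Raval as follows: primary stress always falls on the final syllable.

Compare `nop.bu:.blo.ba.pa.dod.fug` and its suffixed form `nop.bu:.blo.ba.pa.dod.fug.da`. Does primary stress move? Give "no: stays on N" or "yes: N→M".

Base `nop.bu:.blo.ba.pa.dod.fug` (7 syllables):
  The word has 7 syllables; the final syllable is syllable 7 (fug).
  → primary stress on syllable 7.
Suffixed `nop.bu:.blo.ba.pa.dod.fug.da` (8 syllables):
  The word has 8 syllables; the final syllable is syllable 8 (da).
  → primary stress on syllable 8.

yes: 7→8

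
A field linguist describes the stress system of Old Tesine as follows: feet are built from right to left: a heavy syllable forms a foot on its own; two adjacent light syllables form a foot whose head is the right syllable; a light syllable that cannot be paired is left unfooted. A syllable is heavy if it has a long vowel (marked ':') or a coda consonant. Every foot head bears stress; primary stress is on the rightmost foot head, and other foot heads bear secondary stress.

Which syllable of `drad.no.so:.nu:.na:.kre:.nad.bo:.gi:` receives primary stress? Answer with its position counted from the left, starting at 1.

9

Weights: 1 drad H, 2 no L, 3 so: H, 4 nu: H, 5 na: H, 6 kre: H, 7 nad H, 8 bo: H, 9 gi: H.
Parse right to left (heavy = foot alone; LL = one foot; stranded L unfooted): (ˈdrad) no (ˈso:) (ˈnu:) (ˈna:) (ˈkre:) (ˈnad) (ˈbo:) (ˈgi:).
Foot heads: 1, 3, 4, 5, 6, 7, 8, 9.
Primary stress on the rightmost head = syllable 9.
Primary stress: syllable 9 → drad.no.so:.nu:.na:.kre:.nad.bo:.ˈgi:.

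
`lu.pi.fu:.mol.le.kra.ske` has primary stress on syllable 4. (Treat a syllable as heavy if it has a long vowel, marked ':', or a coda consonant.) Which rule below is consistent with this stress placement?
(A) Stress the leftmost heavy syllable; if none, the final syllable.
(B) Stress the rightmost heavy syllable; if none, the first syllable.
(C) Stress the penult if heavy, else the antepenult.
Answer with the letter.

B

Rule A → syllable 3 (observed: 4).
Rule B → syllable 4 ✓.
Rule C → syllable 5 (observed: 4).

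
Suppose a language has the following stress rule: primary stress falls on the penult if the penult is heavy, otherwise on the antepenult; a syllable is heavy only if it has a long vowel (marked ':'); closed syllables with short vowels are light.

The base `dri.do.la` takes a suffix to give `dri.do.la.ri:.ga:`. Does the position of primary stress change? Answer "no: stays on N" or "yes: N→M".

yes: 1→4

Base `dri.do.la` (3 syllables):
  Weights: 1 dri L, 2 do L, 3 la L.
  The penult (syllable 2, do) is light, so stress falls on the antepenult (syllable 1, dri).
  → primary stress on syllable 1.
Suffixed `dri.do.la.ri:.ga:` (5 syllables):
  Weights: 3 la L, 4 ri: H, 5 ga: H.
  The penult (syllable 4, ri:) is heavy, so it takes stress.
  → primary stress on syllable 4.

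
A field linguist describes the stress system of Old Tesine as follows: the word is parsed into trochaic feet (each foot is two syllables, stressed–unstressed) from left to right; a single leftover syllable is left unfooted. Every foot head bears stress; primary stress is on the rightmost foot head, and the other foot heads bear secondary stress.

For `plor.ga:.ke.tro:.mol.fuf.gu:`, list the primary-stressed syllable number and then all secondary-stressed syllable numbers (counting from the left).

Parse left to right into trochaic (ˈσσ) feet: (ˈplor.ga:) (ˈke.tro:) (ˈmol.fuf) gu:. Syllable 7 is left unfooted.
Foot heads (stressed positions): 1, 3, 5.
End Rule Rightmost: primary stress on the rightmost head = syllable 5.
Secondary stress on 1, 3: ˌplor.ga:.ˌke.tro:.ˈmol.fuf.gu:.

primary 5, secondary 1, 3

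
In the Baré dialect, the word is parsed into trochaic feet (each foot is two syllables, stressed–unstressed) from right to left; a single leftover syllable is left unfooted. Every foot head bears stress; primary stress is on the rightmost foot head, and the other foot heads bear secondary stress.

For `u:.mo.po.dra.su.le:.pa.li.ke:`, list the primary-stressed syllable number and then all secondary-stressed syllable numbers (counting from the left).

Parse right to left into trochaic (ˈσσ) feet: u: (ˈmo.po) (ˈdra.su) (ˈle:.pa) (ˈli.ke:). Syllable 1 is left unfooted.
Foot heads (stressed positions): 2, 4, 6, 8.
End Rule Rightmost: primary stress on the rightmost head = syllable 8.
Secondary stress on 2, 4, 6: u:.ˌmo.po.ˌdra.su.ˌle:.pa.ˈli.ke:.

primary 8, secondary 2, 4, 6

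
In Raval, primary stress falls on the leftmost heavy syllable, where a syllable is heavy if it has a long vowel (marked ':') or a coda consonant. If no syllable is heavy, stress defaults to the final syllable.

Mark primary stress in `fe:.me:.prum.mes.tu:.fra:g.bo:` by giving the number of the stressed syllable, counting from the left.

1

Weights: 1 fe: H, 2 me: H, 3 prum H, 4 mes H, 5 tu: H, 6 fra:g H, 7 bo: H.
Heavy syllables in the domain: 1, 2, 3, 4, 5, 6, 7. The leftmost is syllable 1 (fe:).
Primary stress: syllable 1 → ˈfe:.me:.prum.mes.tu:.fra:g.bo:.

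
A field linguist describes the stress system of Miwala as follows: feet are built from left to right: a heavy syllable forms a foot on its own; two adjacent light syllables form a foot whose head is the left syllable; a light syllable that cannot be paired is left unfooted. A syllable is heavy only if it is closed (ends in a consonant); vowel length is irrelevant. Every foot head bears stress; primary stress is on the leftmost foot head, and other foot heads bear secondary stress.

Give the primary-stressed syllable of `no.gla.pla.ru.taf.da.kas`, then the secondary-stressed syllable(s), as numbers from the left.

Weights: 1 no L, 2 gla L, 3 pla L, 4 ru L, 5 taf H, 6 da L, 7 kas H.
Parse left to right (heavy = foot alone; LL = one foot; stranded L unfooted): (ˈno.gla) (ˈpla.ru) (ˈtaf) da (ˈkas).
Foot heads: 1, 3, 5, 7.
Primary stress on the leftmost head = syllable 1.
Secondary stress on 3, 5, 7: ˈno.gla.ˌpla.ru.ˌtaf.da.ˌkas.

primary 1, secondary 3, 5, 7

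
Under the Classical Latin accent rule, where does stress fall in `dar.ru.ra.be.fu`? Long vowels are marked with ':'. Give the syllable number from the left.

Classical Latin: stress the penult if heavy (long vowel or closed), else the antepenult.
Weights: 3 ra L, 4 be L, 5 fu L.
The penult (syllable 4, be) is light, so stress falls on the antepenult (syllable 3, ra).
Stress on syllable 3: dar.ru.ˈra.be.fu.

3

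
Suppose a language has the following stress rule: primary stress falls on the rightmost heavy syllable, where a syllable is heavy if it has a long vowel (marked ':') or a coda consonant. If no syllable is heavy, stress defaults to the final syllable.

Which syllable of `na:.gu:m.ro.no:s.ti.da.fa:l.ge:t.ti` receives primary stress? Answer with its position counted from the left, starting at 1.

Weights: 1 na: H, 2 gu:m H, 3 ro L, 4 no:s H, 5 ti L, 6 da L, 7 fa:l H, 8 ge:t H, 9 ti L.
Heavy syllables in the domain: 1, 2, 4, 7, 8. The rightmost is syllable 8 (ge:t).
Primary stress: syllable 8 → na:.gu:m.ro.no:s.ti.da.fa:l.ˈge:t.ti.

8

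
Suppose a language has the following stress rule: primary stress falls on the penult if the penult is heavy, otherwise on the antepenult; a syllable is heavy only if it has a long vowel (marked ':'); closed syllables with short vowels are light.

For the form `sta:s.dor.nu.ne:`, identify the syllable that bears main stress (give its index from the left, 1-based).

2

Weights: 2 dor L, 3 nu L, 4 ne: H.
The penult (syllable 3, nu) is light, so stress falls on the antepenult (syllable 2, dor).
Primary stress: syllable 2 → sta:s.ˈdor.nu.ne:.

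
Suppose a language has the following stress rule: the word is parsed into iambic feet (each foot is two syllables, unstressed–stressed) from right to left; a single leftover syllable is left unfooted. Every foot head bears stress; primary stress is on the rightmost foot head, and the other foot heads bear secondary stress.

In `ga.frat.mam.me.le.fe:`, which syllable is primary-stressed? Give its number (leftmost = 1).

6

Parse right to left into iambic (σˈσ) feet: (ga.ˈfrat) (mam.ˈme) (le.ˈfe:).
Foot heads (stressed positions): 2, 4, 6.
End Rule Rightmost: primary stress on the rightmost head = syllable 6.
Primary stress: syllable 6 → ga.frat.mam.me.le.ˈfe:.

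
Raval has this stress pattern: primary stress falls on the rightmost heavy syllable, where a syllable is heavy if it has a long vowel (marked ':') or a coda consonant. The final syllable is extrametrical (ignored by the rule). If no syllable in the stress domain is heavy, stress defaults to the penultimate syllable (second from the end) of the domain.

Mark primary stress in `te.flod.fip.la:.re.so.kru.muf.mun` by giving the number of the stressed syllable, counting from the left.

8

The final syllable (9, mun) is extrametrical; the stress domain is syllables 1–8.
Weights: 1 te L, 2 flod H, 3 fip H, 4 la: H, 5 re L, 6 so L, 7 kru L, 8 muf H.
Heavy syllables in the domain: 2, 3, 4, 8. The rightmost is syllable 8 (muf).
Primary stress: syllable 8 → te.flod.fip.la:.re.so.kru.ˈmuf.mun.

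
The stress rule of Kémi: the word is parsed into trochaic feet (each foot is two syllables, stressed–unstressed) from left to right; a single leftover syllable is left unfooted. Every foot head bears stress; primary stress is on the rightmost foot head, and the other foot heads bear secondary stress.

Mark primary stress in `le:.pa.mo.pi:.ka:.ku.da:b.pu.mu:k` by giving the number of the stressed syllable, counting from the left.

7

Parse left to right into trochaic (ˈσσ) feet: (ˈle:.pa) (ˈmo.pi:) (ˈka:.ku) (ˈda:b.pu) mu:k. Syllable 9 is left unfooted.
Foot heads (stressed positions): 1, 3, 5, 7.
End Rule Rightmost: primary stress on the rightmost head = syllable 7.
Primary stress: syllable 7 → le:.pa.mo.pi:.ka:.ku.ˈda:b.pu.mu:k.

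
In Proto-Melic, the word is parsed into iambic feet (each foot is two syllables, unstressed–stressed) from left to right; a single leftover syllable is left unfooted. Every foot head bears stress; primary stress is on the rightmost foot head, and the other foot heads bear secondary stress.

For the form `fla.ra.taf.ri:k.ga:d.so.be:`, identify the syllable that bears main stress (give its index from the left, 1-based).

Parse left to right into iambic (σˈσ) feet: (fla.ˈra) (taf.ˈri:k) (ga:d.ˈso) be:. Syllable 7 is left unfooted.
Foot heads (stressed positions): 2, 4, 6.
End Rule Rightmost: primary stress on the rightmost head = syllable 6.
Primary stress: syllable 6 → fla.ra.taf.ri:k.ga:d.ˈso.be:.

6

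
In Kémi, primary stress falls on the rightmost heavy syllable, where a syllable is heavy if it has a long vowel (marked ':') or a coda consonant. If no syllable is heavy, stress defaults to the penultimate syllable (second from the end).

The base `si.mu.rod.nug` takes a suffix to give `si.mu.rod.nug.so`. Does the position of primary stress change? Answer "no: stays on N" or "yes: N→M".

Base `si.mu.rod.nug` (4 syllables):
  Weights: 1 si L, 2 mu L, 3 rod H, 4 nug H.
  Heavy syllables in the domain: 3, 4. The rightmost is syllable 4 (nug).
  → primary stress on syllable 4.
Suffixed `si.mu.rod.nug.so` (5 syllables):
  Weights: 1 si L, 2 mu L, 3 rod H, 4 nug H, 5 so L.
  Heavy syllables in the domain: 3, 4. The rightmost is syllable 4 (nug).
  → primary stress on syllable 4.

no: stays on 4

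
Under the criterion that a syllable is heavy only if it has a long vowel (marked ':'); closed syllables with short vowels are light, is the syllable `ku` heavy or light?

`ku`: short vowel, open (no coda). Short vowel → light.

light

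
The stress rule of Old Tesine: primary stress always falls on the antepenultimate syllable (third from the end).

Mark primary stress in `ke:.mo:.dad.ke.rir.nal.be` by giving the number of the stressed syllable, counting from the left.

The word has 7 syllables; the antepenultimate syllable (third from the end) is syllable 5 (rir).
Primary stress: syllable 5 → ke:.mo:.dad.ke.ˈrir.nal.be.

5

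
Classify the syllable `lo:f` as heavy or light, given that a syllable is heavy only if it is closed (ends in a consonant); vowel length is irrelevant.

heavy

`lo:f`: long vowel, closed (coda /f/). Closed (coda /f/) → heavy.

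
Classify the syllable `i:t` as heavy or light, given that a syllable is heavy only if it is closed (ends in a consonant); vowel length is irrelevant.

`i:t`: long vowel, closed (coda /t/). Closed (coda /t/) → heavy.

heavy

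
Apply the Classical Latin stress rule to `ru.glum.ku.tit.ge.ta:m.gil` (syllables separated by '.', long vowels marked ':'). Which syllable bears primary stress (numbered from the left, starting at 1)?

Classical Latin: stress the penult if heavy (long vowel or closed), else the antepenult.
Weights: 5 ge L, 6 ta:m H, 7 gil H.
The penult (syllable 6, ta:m) is heavy, so it takes stress.
Stress on syllable 6: ru.glum.ku.tit.ge.ˈta:m.gil.

6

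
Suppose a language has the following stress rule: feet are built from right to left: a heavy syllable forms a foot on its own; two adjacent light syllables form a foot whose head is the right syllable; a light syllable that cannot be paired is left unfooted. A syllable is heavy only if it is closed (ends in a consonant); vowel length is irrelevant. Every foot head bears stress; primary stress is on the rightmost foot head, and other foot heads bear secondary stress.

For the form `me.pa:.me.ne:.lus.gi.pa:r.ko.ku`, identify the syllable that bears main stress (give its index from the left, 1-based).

9

Weights: 1 me L, 2 pa: L, 3 me L, 4 ne: L, 5 lus H, 6 gi L, 7 pa:r H, 8 ko L, 9 ku L.
Parse right to left (heavy = foot alone; LL = one foot; stranded L unfooted): (me.ˈpa:) (me.ˈne:) (ˈlus) gi (ˈpa:r) (ko.ˈku).
Foot heads: 2, 4, 5, 7, 9.
Primary stress on the rightmost head = syllable 9.
Primary stress: syllable 9 → me.pa:.me.ne:.lus.gi.pa:r.ko.ˈku.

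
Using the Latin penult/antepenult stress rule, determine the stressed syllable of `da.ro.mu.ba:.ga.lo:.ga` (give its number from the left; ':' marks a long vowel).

6

Classical Latin: stress the penult if heavy (long vowel or closed), else the antepenult.
Weights: 5 ga L, 6 lo: H, 7 ga L.
The penult (syllable 6, lo:) is heavy, so it takes stress.
Stress on syllable 6: da.ro.mu.ba:.ga.ˈlo:.ga.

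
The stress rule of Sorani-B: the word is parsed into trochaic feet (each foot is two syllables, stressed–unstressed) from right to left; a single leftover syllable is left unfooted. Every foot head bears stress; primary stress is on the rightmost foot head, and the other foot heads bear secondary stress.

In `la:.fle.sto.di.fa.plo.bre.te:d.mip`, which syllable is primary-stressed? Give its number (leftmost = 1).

Parse right to left into trochaic (ˈσσ) feet: la: (ˈfle.sto) (ˈdi.fa) (ˈplo.bre) (ˈte:d.mip). Syllable 1 is left unfooted.
Foot heads (stressed positions): 2, 4, 6, 8.
End Rule Rightmost: primary stress on the rightmost head = syllable 8.
Primary stress: syllable 8 → la:.fle.sto.di.fa.plo.bre.ˈte:d.mip.

8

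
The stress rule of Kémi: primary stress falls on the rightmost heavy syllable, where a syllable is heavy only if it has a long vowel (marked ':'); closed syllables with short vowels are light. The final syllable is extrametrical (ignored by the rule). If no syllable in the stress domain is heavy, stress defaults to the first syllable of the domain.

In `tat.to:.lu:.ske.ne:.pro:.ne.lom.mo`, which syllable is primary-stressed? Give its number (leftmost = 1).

The final syllable (9, mo) is extrametrical; the stress domain is syllables 1–8.
Weights: 1 tat L, 2 to: H, 3 lu: H, 4 ske L, 5 ne: H, 6 pro: H, 7 ne L, 8 lom L.
Heavy syllables in the domain: 2, 3, 5, 6. The rightmost is syllable 6 (pro:).
Primary stress: syllable 6 → tat.to:.lu:.ske.ne:.ˈpro:.ne.lom.mo.

6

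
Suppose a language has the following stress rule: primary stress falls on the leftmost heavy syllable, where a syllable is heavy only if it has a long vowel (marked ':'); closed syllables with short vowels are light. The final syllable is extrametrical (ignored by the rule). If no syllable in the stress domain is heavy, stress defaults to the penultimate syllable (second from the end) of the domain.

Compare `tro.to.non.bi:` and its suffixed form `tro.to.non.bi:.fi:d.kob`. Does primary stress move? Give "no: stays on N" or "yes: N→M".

Base `tro.to.non.bi:` (4 syllables):
  The final syllable (4, bi:) is extrametrical; the stress domain is syllables 1–3.
  Weights: 1 tro L, 2 to L, 3 non L.
  No heavy syllable in the domain; default to the penultimate syllable (second from the end) of the domain = syllable 2.
  → primary stress on syllable 2.
Suffixed `tro.to.non.bi:.fi:d.kob` (6 syllables):
  The final syllable (6, kob) is extrametrical; the stress domain is syllables 1–5.
  Weights: 1 tro L, 2 to L, 3 non L, 4 bi: H, 5 fi:d H.
  Heavy syllables in the domain: 4, 5. The leftmost is syllable 4 (bi:).
  → primary stress on syllable 4.

yes: 2→4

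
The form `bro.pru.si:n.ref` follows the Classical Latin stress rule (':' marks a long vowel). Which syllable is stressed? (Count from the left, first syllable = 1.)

3

Classical Latin: stress the penult if heavy (long vowel or closed), else the antepenult.
Weights: 2 pru L, 3 si:n H, 4 ref H.
The penult (syllable 3, si:n) is heavy, so it takes stress.
Stress on syllable 3: bro.pru.ˈsi:n.ref.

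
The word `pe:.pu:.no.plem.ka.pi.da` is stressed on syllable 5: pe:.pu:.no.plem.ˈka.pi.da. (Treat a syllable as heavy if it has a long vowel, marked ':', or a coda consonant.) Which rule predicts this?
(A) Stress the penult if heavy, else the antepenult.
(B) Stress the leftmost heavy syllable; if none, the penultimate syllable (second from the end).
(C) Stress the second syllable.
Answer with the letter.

A

Rule A → syllable 5 ✓.
Rule B → syllable 1 (observed: 5).
Rule C → syllable 2 (observed: 5).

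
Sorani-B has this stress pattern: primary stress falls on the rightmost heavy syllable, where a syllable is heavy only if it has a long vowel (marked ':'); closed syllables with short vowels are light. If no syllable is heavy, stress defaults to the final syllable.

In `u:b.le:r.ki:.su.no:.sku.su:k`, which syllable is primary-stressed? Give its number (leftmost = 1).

Weights: 1 u:b H, 2 le:r H, 3 ki: H, 4 su L, 5 no: H, 6 sku L, 7 su:k H.
Heavy syllables in the domain: 1, 2, 3, 5, 7. The rightmost is syllable 7 (su:k).
Primary stress: syllable 7 → u:b.le:r.ki:.su.no:.sku.ˈsu:k.

7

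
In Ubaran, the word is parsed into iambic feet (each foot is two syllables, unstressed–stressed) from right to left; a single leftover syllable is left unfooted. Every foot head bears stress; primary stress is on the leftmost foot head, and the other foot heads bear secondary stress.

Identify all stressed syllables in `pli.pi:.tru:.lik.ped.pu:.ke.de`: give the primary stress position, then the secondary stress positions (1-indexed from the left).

primary 2, secondary 4, 6, 8

Parse right to left into iambic (σˈσ) feet: (pli.ˈpi:) (tru:.ˈlik) (ped.ˈpu:) (ke.ˈde).
Foot heads (stressed positions): 2, 4, 6, 8.
End Rule Leftmost: primary stress on the leftmost head = syllable 2.
Secondary stress on 4, 6, 8: pli.ˈpi:.tru:.ˌlik.ped.ˌpu:.ke.ˌde.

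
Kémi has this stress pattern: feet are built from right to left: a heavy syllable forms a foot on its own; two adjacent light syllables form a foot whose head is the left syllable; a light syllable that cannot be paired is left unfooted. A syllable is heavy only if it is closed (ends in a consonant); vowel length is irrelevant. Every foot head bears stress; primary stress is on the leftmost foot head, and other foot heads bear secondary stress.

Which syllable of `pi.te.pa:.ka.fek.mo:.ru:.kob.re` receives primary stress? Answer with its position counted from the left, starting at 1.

1

Weights: 1 pi L, 2 te L, 3 pa: L, 4 ka L, 5 fek H, 6 mo: L, 7 ru: L, 8 kob H, 9 re L.
Parse right to left (heavy = foot alone; LL = one foot; stranded L unfooted): (ˈpi.te) (ˈpa:.ka) (ˈfek) (ˈmo:.ru:) (ˈkob) re.
Foot heads: 1, 3, 5, 6, 8.
Primary stress on the leftmost head = syllable 1.
Primary stress: syllable 1 → ˈpi.te.pa:.ka.fek.mo:.ru:.kob.re.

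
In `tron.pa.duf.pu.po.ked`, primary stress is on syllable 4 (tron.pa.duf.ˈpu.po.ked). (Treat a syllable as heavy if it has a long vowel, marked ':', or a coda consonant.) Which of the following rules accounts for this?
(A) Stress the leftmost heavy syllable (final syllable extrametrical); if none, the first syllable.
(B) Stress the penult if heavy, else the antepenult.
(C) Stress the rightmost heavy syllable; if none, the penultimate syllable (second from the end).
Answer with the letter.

B

Rule A → syllable 1 (observed: 4).
Rule B → syllable 4 ✓.
Rule C → syllable 6 (observed: 4).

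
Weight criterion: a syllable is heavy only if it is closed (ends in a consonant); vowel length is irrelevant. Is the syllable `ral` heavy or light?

`ral`: short vowel, closed (coda /l/). Closed (coda /l/) → heavy.

heavy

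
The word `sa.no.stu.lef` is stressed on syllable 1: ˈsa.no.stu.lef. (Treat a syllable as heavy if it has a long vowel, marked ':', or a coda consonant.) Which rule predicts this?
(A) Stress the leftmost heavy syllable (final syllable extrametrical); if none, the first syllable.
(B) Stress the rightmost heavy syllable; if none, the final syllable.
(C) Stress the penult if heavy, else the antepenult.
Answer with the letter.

A

Rule A → syllable 1 ✓.
Rule B → syllable 4 (observed: 1).
Rule C → syllable 2 (observed: 1).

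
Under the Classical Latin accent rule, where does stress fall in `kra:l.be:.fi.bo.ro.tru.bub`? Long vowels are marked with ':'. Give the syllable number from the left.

Classical Latin: stress the penult if heavy (long vowel or closed), else the antepenult.
Weights: 5 ro L, 6 tru L, 7 bub H.
The penult (syllable 6, tru) is light, so stress falls on the antepenult (syllable 5, ro).
Stress on syllable 5: kra:l.be:.fi.bo.ˈro.tru.bub.

5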